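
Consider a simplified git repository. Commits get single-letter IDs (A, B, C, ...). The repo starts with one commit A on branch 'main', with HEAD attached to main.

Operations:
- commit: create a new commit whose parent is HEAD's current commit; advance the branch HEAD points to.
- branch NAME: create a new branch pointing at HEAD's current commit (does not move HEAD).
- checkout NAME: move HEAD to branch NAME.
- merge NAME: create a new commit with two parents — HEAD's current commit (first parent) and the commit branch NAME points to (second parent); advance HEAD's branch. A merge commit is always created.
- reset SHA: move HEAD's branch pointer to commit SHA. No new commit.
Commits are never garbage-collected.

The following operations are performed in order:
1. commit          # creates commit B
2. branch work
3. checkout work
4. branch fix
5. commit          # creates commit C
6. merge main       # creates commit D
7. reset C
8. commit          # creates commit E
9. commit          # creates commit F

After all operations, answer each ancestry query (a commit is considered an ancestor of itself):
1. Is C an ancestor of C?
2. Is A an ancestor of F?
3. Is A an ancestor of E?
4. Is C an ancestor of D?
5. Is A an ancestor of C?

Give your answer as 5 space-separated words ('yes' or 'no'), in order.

After op 1 (commit): HEAD=main@B [main=B]
After op 2 (branch): HEAD=main@B [main=B work=B]
After op 3 (checkout): HEAD=work@B [main=B work=B]
After op 4 (branch): HEAD=work@B [fix=B main=B work=B]
After op 5 (commit): HEAD=work@C [fix=B main=B work=C]
After op 6 (merge): HEAD=work@D [fix=B main=B work=D]
After op 7 (reset): HEAD=work@C [fix=B main=B work=C]
After op 8 (commit): HEAD=work@E [fix=B main=B work=E]
After op 9 (commit): HEAD=work@F [fix=B main=B work=F]
ancestors(C) = {A,B,C}; C in? yes
ancestors(F) = {A,B,C,E,F}; A in? yes
ancestors(E) = {A,B,C,E}; A in? yes
ancestors(D) = {A,B,C,D}; C in? yes
ancestors(C) = {A,B,C}; A in? yes

Answer: yes yes yes yes yes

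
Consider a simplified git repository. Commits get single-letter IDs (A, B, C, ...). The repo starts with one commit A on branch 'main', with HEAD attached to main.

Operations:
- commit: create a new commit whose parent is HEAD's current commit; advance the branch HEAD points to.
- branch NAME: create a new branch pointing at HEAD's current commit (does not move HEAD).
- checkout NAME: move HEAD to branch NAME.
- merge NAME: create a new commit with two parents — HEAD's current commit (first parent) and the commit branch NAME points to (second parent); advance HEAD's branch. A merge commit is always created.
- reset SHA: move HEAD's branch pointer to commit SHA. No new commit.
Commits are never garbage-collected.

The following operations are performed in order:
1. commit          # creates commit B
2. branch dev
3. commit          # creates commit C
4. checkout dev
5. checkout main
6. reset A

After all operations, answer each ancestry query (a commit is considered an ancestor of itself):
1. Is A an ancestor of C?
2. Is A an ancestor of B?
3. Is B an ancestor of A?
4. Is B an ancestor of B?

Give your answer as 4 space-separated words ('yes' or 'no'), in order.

After op 1 (commit): HEAD=main@B [main=B]
After op 2 (branch): HEAD=main@B [dev=B main=B]
After op 3 (commit): HEAD=main@C [dev=B main=C]
After op 4 (checkout): HEAD=dev@B [dev=B main=C]
After op 5 (checkout): HEAD=main@C [dev=B main=C]
After op 6 (reset): HEAD=main@A [dev=B main=A]
ancestors(C) = {A,B,C}; A in? yes
ancestors(B) = {A,B}; A in? yes
ancestors(A) = {A}; B in? no
ancestors(B) = {A,B}; B in? yes

Answer: yes yes no yes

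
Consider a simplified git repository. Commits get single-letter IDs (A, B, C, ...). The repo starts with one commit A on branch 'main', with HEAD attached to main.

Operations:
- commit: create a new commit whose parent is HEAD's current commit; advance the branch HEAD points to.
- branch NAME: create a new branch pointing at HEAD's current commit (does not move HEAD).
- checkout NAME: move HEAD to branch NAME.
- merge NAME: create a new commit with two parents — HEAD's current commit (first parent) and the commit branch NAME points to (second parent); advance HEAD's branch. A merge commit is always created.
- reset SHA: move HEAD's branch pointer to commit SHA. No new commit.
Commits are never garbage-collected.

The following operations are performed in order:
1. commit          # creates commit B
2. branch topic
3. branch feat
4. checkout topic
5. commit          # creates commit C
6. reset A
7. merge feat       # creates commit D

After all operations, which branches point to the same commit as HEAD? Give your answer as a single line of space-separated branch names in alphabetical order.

Answer: topic

Derivation:
After op 1 (commit): HEAD=main@B [main=B]
After op 2 (branch): HEAD=main@B [main=B topic=B]
After op 3 (branch): HEAD=main@B [feat=B main=B topic=B]
After op 4 (checkout): HEAD=topic@B [feat=B main=B topic=B]
After op 5 (commit): HEAD=topic@C [feat=B main=B topic=C]
After op 6 (reset): HEAD=topic@A [feat=B main=B topic=A]
After op 7 (merge): HEAD=topic@D [feat=B main=B topic=D]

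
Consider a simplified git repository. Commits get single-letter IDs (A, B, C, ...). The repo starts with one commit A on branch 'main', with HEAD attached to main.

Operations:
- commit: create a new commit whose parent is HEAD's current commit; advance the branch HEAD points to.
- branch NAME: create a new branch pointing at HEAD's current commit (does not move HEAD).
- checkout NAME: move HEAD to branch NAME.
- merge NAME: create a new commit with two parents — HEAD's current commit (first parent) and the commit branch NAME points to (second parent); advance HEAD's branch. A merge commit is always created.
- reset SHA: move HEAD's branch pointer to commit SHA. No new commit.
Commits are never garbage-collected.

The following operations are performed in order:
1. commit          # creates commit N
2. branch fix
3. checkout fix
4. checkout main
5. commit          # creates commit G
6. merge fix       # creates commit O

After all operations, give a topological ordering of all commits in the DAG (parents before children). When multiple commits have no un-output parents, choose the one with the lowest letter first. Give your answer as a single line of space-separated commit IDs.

After op 1 (commit): HEAD=main@N [main=N]
After op 2 (branch): HEAD=main@N [fix=N main=N]
After op 3 (checkout): HEAD=fix@N [fix=N main=N]
After op 4 (checkout): HEAD=main@N [fix=N main=N]
After op 5 (commit): HEAD=main@G [fix=N main=G]
After op 6 (merge): HEAD=main@O [fix=N main=O]
commit A: parents=[]
commit G: parents=['N']
commit N: parents=['A']
commit O: parents=['G', 'N']

Answer: A N G O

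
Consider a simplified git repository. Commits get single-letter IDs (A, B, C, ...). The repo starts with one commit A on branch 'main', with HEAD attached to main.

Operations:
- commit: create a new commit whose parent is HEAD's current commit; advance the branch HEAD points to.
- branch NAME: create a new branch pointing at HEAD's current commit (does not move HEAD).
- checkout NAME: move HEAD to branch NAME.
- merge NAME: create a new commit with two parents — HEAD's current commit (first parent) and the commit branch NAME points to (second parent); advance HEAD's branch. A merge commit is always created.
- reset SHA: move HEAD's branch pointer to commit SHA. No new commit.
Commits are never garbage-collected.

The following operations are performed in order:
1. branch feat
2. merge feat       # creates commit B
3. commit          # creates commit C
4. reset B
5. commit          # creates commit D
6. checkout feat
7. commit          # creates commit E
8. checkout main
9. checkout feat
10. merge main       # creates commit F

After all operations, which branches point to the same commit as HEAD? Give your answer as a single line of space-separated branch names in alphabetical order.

Answer: feat

Derivation:
After op 1 (branch): HEAD=main@A [feat=A main=A]
After op 2 (merge): HEAD=main@B [feat=A main=B]
After op 3 (commit): HEAD=main@C [feat=A main=C]
After op 4 (reset): HEAD=main@B [feat=A main=B]
After op 5 (commit): HEAD=main@D [feat=A main=D]
After op 6 (checkout): HEAD=feat@A [feat=A main=D]
After op 7 (commit): HEAD=feat@E [feat=E main=D]
After op 8 (checkout): HEAD=main@D [feat=E main=D]
After op 9 (checkout): HEAD=feat@E [feat=E main=D]
After op 10 (merge): HEAD=feat@F [feat=F main=D]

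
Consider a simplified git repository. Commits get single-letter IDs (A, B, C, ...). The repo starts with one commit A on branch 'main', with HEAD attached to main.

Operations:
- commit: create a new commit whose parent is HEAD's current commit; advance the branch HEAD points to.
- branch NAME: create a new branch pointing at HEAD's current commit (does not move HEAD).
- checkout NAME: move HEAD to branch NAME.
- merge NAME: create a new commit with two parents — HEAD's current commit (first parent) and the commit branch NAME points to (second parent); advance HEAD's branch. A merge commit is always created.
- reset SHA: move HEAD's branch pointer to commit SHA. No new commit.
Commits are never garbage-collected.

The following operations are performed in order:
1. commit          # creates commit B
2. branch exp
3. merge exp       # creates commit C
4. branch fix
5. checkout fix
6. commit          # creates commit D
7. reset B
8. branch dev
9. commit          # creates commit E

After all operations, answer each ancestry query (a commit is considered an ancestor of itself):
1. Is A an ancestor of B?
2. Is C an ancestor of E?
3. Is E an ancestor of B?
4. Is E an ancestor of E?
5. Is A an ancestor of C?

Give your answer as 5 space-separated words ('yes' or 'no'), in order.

After op 1 (commit): HEAD=main@B [main=B]
After op 2 (branch): HEAD=main@B [exp=B main=B]
After op 3 (merge): HEAD=main@C [exp=B main=C]
After op 4 (branch): HEAD=main@C [exp=B fix=C main=C]
After op 5 (checkout): HEAD=fix@C [exp=B fix=C main=C]
After op 6 (commit): HEAD=fix@D [exp=B fix=D main=C]
After op 7 (reset): HEAD=fix@B [exp=B fix=B main=C]
After op 8 (branch): HEAD=fix@B [dev=B exp=B fix=B main=C]
After op 9 (commit): HEAD=fix@E [dev=B exp=B fix=E main=C]
ancestors(B) = {A,B}; A in? yes
ancestors(E) = {A,B,E}; C in? no
ancestors(B) = {A,B}; E in? no
ancestors(E) = {A,B,E}; E in? yes
ancestors(C) = {A,B,C}; A in? yes

Answer: yes no no yes yes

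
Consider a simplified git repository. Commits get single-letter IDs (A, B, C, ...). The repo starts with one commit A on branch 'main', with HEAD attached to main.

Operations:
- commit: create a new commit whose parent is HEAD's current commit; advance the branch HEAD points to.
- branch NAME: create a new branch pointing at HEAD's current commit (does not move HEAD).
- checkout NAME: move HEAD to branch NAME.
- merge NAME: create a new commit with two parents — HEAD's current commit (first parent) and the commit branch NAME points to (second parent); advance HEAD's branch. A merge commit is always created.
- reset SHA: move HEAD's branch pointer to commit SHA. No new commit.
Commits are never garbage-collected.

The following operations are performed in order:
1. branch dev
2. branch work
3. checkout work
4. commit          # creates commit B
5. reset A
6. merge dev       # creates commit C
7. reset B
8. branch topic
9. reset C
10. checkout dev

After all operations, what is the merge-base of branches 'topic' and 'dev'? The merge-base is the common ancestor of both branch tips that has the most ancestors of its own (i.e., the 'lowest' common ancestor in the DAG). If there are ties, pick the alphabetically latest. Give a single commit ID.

Answer: A

Derivation:
After op 1 (branch): HEAD=main@A [dev=A main=A]
After op 2 (branch): HEAD=main@A [dev=A main=A work=A]
After op 3 (checkout): HEAD=work@A [dev=A main=A work=A]
After op 4 (commit): HEAD=work@B [dev=A main=A work=B]
After op 5 (reset): HEAD=work@A [dev=A main=A work=A]
After op 6 (merge): HEAD=work@C [dev=A main=A work=C]
After op 7 (reset): HEAD=work@B [dev=A main=A work=B]
After op 8 (branch): HEAD=work@B [dev=A main=A topic=B work=B]
After op 9 (reset): HEAD=work@C [dev=A main=A topic=B work=C]
After op 10 (checkout): HEAD=dev@A [dev=A main=A topic=B work=C]
ancestors(topic=B): ['A', 'B']
ancestors(dev=A): ['A']
common: ['A']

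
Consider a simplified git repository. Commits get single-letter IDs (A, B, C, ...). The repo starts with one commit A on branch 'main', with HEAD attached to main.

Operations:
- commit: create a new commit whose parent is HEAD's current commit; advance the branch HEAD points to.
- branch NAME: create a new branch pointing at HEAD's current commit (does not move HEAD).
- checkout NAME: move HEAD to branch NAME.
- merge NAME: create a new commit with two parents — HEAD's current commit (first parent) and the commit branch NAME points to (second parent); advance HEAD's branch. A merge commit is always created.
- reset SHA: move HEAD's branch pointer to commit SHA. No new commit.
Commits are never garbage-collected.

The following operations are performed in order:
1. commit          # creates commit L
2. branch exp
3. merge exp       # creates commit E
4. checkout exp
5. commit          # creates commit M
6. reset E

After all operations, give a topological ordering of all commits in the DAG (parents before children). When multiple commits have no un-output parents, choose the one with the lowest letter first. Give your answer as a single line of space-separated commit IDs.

After op 1 (commit): HEAD=main@L [main=L]
After op 2 (branch): HEAD=main@L [exp=L main=L]
After op 3 (merge): HEAD=main@E [exp=L main=E]
After op 4 (checkout): HEAD=exp@L [exp=L main=E]
After op 5 (commit): HEAD=exp@M [exp=M main=E]
After op 6 (reset): HEAD=exp@E [exp=E main=E]
commit A: parents=[]
commit E: parents=['L', 'L']
commit L: parents=['A']
commit M: parents=['L']

Answer: A L E M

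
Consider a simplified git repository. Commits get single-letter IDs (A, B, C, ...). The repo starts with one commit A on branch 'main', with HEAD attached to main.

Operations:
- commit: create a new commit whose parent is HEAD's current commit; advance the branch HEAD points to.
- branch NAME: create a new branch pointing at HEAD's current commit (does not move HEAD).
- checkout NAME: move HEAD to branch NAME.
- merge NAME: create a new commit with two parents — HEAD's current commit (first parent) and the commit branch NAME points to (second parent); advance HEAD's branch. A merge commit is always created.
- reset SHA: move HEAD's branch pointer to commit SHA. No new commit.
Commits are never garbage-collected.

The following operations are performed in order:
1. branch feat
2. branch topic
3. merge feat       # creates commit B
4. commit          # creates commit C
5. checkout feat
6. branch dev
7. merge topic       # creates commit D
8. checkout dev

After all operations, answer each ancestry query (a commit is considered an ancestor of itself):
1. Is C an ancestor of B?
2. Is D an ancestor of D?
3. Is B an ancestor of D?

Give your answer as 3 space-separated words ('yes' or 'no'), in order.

After op 1 (branch): HEAD=main@A [feat=A main=A]
After op 2 (branch): HEAD=main@A [feat=A main=A topic=A]
After op 3 (merge): HEAD=main@B [feat=A main=B topic=A]
After op 4 (commit): HEAD=main@C [feat=A main=C topic=A]
After op 5 (checkout): HEAD=feat@A [feat=A main=C topic=A]
After op 6 (branch): HEAD=feat@A [dev=A feat=A main=C topic=A]
After op 7 (merge): HEAD=feat@D [dev=A feat=D main=C topic=A]
After op 8 (checkout): HEAD=dev@A [dev=A feat=D main=C topic=A]
ancestors(B) = {A,B}; C in? no
ancestors(D) = {A,D}; D in? yes
ancestors(D) = {A,D}; B in? no

Answer: no yes no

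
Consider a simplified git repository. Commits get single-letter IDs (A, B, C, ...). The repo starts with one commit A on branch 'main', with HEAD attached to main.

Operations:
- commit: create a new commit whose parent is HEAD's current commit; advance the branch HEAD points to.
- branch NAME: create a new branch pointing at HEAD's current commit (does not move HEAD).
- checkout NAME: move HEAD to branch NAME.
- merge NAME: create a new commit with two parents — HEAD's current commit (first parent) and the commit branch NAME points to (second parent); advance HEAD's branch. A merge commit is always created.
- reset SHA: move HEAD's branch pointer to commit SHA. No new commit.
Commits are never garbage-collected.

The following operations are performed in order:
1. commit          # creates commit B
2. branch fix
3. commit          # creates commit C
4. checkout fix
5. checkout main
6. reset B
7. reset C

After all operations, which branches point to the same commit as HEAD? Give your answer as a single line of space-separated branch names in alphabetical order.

Answer: main

Derivation:
After op 1 (commit): HEAD=main@B [main=B]
After op 2 (branch): HEAD=main@B [fix=B main=B]
After op 3 (commit): HEAD=main@C [fix=B main=C]
After op 4 (checkout): HEAD=fix@B [fix=B main=C]
After op 5 (checkout): HEAD=main@C [fix=B main=C]
After op 6 (reset): HEAD=main@B [fix=B main=B]
After op 7 (reset): HEAD=main@C [fix=B main=C]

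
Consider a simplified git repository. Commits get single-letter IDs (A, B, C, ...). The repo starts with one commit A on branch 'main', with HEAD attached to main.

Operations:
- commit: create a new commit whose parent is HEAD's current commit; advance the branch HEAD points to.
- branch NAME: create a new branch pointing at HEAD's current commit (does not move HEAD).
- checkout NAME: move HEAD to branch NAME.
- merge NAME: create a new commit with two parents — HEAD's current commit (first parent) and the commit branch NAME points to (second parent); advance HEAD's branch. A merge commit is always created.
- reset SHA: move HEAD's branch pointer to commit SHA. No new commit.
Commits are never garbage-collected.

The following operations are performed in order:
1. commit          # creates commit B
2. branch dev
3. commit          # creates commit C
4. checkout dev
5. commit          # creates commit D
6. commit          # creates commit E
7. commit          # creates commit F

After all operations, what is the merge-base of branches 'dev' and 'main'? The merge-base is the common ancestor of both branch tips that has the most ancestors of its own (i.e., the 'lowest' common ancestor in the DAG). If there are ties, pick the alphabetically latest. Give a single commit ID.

Answer: B

Derivation:
After op 1 (commit): HEAD=main@B [main=B]
After op 2 (branch): HEAD=main@B [dev=B main=B]
After op 3 (commit): HEAD=main@C [dev=B main=C]
After op 4 (checkout): HEAD=dev@B [dev=B main=C]
After op 5 (commit): HEAD=dev@D [dev=D main=C]
After op 6 (commit): HEAD=dev@E [dev=E main=C]
After op 7 (commit): HEAD=dev@F [dev=F main=C]
ancestors(dev=F): ['A', 'B', 'D', 'E', 'F']
ancestors(main=C): ['A', 'B', 'C']
common: ['A', 'B']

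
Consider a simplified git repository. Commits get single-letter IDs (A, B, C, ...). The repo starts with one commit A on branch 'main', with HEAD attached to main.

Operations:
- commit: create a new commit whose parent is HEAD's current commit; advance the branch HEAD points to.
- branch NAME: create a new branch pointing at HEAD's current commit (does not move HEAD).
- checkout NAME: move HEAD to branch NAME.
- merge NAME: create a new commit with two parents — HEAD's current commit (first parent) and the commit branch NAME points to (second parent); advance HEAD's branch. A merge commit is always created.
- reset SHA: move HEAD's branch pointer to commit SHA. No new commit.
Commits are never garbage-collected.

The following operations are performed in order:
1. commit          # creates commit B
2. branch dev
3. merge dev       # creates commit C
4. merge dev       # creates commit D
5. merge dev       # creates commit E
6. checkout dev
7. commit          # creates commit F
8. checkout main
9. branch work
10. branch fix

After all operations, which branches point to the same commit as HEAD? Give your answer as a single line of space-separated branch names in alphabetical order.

Answer: fix main work

Derivation:
After op 1 (commit): HEAD=main@B [main=B]
After op 2 (branch): HEAD=main@B [dev=B main=B]
After op 3 (merge): HEAD=main@C [dev=B main=C]
After op 4 (merge): HEAD=main@D [dev=B main=D]
After op 5 (merge): HEAD=main@E [dev=B main=E]
After op 6 (checkout): HEAD=dev@B [dev=B main=E]
After op 7 (commit): HEAD=dev@F [dev=F main=E]
After op 8 (checkout): HEAD=main@E [dev=F main=E]
After op 9 (branch): HEAD=main@E [dev=F main=E work=E]
After op 10 (branch): HEAD=main@E [dev=F fix=E main=E work=E]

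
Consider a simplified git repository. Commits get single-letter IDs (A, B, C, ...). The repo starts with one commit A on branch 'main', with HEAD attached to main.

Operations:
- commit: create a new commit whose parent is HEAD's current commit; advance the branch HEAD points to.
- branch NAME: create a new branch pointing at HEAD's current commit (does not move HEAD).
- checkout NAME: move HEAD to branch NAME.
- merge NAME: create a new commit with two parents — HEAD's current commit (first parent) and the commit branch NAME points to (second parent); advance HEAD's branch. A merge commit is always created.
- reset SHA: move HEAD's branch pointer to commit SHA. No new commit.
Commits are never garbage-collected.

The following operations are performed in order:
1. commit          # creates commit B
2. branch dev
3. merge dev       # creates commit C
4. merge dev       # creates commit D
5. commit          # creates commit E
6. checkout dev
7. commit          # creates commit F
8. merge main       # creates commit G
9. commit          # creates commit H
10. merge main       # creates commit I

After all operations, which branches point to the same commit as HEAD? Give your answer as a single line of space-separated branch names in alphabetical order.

Answer: dev

Derivation:
After op 1 (commit): HEAD=main@B [main=B]
After op 2 (branch): HEAD=main@B [dev=B main=B]
After op 3 (merge): HEAD=main@C [dev=B main=C]
After op 4 (merge): HEAD=main@D [dev=B main=D]
After op 5 (commit): HEAD=main@E [dev=B main=E]
After op 6 (checkout): HEAD=dev@B [dev=B main=E]
After op 7 (commit): HEAD=dev@F [dev=F main=E]
After op 8 (merge): HEAD=dev@G [dev=G main=E]
After op 9 (commit): HEAD=dev@H [dev=H main=E]
After op 10 (merge): HEAD=dev@I [dev=I main=E]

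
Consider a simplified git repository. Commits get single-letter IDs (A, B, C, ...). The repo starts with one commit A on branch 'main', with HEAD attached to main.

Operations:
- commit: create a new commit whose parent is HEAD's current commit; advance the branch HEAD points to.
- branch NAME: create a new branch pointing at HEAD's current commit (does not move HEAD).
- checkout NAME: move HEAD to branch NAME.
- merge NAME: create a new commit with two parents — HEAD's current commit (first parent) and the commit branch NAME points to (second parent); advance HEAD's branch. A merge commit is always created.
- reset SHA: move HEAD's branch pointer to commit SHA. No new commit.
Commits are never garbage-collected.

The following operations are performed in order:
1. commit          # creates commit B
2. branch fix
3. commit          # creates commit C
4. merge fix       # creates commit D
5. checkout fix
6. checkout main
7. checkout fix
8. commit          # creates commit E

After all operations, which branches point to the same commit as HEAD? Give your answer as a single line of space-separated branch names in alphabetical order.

After op 1 (commit): HEAD=main@B [main=B]
After op 2 (branch): HEAD=main@B [fix=B main=B]
After op 3 (commit): HEAD=main@C [fix=B main=C]
After op 4 (merge): HEAD=main@D [fix=B main=D]
After op 5 (checkout): HEAD=fix@B [fix=B main=D]
After op 6 (checkout): HEAD=main@D [fix=B main=D]
After op 7 (checkout): HEAD=fix@B [fix=B main=D]
After op 8 (commit): HEAD=fix@E [fix=E main=D]

Answer: fix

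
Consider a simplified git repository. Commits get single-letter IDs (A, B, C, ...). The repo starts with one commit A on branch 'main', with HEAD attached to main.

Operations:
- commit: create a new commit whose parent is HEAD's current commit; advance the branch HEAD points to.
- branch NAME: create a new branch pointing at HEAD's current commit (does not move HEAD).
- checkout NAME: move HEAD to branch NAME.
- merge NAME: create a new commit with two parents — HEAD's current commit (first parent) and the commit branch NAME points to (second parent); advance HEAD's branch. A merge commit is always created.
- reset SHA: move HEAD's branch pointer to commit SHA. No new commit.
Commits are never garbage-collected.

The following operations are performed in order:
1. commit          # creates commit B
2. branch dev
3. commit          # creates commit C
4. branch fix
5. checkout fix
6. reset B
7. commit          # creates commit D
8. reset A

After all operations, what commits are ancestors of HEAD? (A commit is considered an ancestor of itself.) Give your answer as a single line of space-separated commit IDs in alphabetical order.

Answer: A

Derivation:
After op 1 (commit): HEAD=main@B [main=B]
After op 2 (branch): HEAD=main@B [dev=B main=B]
After op 3 (commit): HEAD=main@C [dev=B main=C]
After op 4 (branch): HEAD=main@C [dev=B fix=C main=C]
After op 5 (checkout): HEAD=fix@C [dev=B fix=C main=C]
After op 6 (reset): HEAD=fix@B [dev=B fix=B main=C]
After op 7 (commit): HEAD=fix@D [dev=B fix=D main=C]
After op 8 (reset): HEAD=fix@A [dev=B fix=A main=C]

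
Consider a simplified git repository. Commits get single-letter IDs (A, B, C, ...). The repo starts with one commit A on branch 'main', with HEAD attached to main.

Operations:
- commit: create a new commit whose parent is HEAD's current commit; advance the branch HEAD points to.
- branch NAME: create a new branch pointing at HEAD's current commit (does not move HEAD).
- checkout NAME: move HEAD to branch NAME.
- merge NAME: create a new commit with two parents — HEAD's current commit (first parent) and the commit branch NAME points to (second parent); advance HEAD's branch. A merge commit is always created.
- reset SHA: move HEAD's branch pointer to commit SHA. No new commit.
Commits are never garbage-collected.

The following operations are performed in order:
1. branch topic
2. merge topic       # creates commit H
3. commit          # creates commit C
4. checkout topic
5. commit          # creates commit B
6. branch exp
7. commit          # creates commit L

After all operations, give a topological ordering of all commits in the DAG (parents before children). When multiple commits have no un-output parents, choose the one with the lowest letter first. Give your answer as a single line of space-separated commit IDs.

Answer: A B H C L

Derivation:
After op 1 (branch): HEAD=main@A [main=A topic=A]
After op 2 (merge): HEAD=main@H [main=H topic=A]
After op 3 (commit): HEAD=main@C [main=C topic=A]
After op 4 (checkout): HEAD=topic@A [main=C topic=A]
After op 5 (commit): HEAD=topic@B [main=C topic=B]
After op 6 (branch): HEAD=topic@B [exp=B main=C topic=B]
After op 7 (commit): HEAD=topic@L [exp=B main=C topic=L]
commit A: parents=[]
commit B: parents=['A']
commit C: parents=['H']
commit H: parents=['A', 'A']
commit L: parents=['B']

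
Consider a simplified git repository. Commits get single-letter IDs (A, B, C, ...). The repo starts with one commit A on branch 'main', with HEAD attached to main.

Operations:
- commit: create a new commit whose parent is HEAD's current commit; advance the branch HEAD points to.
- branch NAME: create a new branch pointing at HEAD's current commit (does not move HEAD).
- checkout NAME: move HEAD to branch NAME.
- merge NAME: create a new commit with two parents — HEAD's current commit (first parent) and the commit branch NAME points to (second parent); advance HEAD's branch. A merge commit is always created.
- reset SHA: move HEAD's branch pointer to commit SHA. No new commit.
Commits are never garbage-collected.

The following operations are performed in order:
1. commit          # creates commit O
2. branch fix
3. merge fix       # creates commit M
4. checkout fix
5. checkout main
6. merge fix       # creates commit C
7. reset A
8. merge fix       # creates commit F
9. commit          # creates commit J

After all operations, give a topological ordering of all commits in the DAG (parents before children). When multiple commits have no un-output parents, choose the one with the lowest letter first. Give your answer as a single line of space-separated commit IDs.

Answer: A O F J M C

Derivation:
After op 1 (commit): HEAD=main@O [main=O]
After op 2 (branch): HEAD=main@O [fix=O main=O]
After op 3 (merge): HEAD=main@M [fix=O main=M]
After op 4 (checkout): HEAD=fix@O [fix=O main=M]
After op 5 (checkout): HEAD=main@M [fix=O main=M]
After op 6 (merge): HEAD=main@C [fix=O main=C]
After op 7 (reset): HEAD=main@A [fix=O main=A]
After op 8 (merge): HEAD=main@F [fix=O main=F]
After op 9 (commit): HEAD=main@J [fix=O main=J]
commit A: parents=[]
commit C: parents=['M', 'O']
commit F: parents=['A', 'O']
commit J: parents=['F']
commit M: parents=['O', 'O']
commit O: parents=['A']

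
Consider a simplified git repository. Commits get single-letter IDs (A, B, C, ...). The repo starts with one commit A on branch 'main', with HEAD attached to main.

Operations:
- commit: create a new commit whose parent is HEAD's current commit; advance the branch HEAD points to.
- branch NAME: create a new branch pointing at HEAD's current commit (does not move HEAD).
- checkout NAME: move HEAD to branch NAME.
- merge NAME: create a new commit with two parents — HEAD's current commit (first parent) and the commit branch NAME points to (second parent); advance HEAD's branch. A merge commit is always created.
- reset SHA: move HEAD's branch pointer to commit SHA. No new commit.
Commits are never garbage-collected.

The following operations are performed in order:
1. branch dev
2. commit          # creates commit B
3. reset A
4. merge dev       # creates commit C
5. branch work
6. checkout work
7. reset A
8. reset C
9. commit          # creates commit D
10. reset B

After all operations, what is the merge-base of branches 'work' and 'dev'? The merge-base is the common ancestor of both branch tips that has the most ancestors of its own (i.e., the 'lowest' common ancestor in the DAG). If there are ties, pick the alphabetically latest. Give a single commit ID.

After op 1 (branch): HEAD=main@A [dev=A main=A]
After op 2 (commit): HEAD=main@B [dev=A main=B]
After op 3 (reset): HEAD=main@A [dev=A main=A]
After op 4 (merge): HEAD=main@C [dev=A main=C]
After op 5 (branch): HEAD=main@C [dev=A main=C work=C]
After op 6 (checkout): HEAD=work@C [dev=A main=C work=C]
After op 7 (reset): HEAD=work@A [dev=A main=C work=A]
After op 8 (reset): HEAD=work@C [dev=A main=C work=C]
After op 9 (commit): HEAD=work@D [dev=A main=C work=D]
After op 10 (reset): HEAD=work@B [dev=A main=C work=B]
ancestors(work=B): ['A', 'B']
ancestors(dev=A): ['A']
common: ['A']

Answer: A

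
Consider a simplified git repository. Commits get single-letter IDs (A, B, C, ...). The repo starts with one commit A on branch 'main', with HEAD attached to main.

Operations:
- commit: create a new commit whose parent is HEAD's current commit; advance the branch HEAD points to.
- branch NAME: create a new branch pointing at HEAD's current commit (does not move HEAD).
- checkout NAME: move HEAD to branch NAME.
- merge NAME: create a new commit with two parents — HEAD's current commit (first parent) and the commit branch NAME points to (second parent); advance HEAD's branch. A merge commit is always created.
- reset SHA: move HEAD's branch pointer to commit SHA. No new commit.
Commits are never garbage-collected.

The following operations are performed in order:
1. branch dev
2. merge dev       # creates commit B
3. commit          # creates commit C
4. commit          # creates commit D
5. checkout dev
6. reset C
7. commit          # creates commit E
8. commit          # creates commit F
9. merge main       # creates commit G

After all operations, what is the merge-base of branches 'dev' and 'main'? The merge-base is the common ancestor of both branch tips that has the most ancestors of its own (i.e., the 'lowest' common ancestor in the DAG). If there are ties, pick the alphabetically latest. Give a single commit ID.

After op 1 (branch): HEAD=main@A [dev=A main=A]
After op 2 (merge): HEAD=main@B [dev=A main=B]
After op 3 (commit): HEAD=main@C [dev=A main=C]
After op 4 (commit): HEAD=main@D [dev=A main=D]
After op 5 (checkout): HEAD=dev@A [dev=A main=D]
After op 6 (reset): HEAD=dev@C [dev=C main=D]
After op 7 (commit): HEAD=dev@E [dev=E main=D]
After op 8 (commit): HEAD=dev@F [dev=F main=D]
After op 9 (merge): HEAD=dev@G [dev=G main=D]
ancestors(dev=G): ['A', 'B', 'C', 'D', 'E', 'F', 'G']
ancestors(main=D): ['A', 'B', 'C', 'D']
common: ['A', 'B', 'C', 'D']

Answer: D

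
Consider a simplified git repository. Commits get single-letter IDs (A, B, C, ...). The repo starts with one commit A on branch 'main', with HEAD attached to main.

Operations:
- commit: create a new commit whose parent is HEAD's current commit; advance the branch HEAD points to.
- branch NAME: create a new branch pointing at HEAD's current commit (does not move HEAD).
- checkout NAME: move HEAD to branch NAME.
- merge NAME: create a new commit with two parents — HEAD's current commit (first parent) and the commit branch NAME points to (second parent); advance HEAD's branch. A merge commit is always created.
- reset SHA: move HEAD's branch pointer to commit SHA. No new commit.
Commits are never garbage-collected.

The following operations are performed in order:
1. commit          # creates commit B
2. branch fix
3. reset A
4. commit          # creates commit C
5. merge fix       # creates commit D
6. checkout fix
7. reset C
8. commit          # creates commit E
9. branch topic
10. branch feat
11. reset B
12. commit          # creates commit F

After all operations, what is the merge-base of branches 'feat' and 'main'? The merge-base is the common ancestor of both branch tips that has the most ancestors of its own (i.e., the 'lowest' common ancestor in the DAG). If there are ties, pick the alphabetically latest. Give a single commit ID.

After op 1 (commit): HEAD=main@B [main=B]
After op 2 (branch): HEAD=main@B [fix=B main=B]
After op 3 (reset): HEAD=main@A [fix=B main=A]
After op 4 (commit): HEAD=main@C [fix=B main=C]
After op 5 (merge): HEAD=main@D [fix=B main=D]
After op 6 (checkout): HEAD=fix@B [fix=B main=D]
After op 7 (reset): HEAD=fix@C [fix=C main=D]
After op 8 (commit): HEAD=fix@E [fix=E main=D]
After op 9 (branch): HEAD=fix@E [fix=E main=D topic=E]
After op 10 (branch): HEAD=fix@E [feat=E fix=E main=D topic=E]
After op 11 (reset): HEAD=fix@B [feat=E fix=B main=D topic=E]
After op 12 (commit): HEAD=fix@F [feat=E fix=F main=D topic=E]
ancestors(feat=E): ['A', 'C', 'E']
ancestors(main=D): ['A', 'B', 'C', 'D']
common: ['A', 'C']

Answer: C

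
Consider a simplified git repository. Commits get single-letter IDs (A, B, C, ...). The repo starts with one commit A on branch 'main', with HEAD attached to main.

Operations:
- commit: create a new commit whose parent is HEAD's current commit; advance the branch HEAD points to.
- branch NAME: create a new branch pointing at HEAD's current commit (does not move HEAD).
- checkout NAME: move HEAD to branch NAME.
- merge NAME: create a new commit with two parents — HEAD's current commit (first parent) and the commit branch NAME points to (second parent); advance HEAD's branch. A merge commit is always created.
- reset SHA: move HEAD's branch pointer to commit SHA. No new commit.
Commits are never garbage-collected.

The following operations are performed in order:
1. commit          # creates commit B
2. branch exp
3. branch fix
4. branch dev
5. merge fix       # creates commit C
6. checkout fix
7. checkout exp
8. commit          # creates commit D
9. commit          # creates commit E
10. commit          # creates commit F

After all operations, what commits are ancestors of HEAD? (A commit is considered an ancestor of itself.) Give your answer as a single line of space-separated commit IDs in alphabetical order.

After op 1 (commit): HEAD=main@B [main=B]
After op 2 (branch): HEAD=main@B [exp=B main=B]
After op 3 (branch): HEAD=main@B [exp=B fix=B main=B]
After op 4 (branch): HEAD=main@B [dev=B exp=B fix=B main=B]
After op 5 (merge): HEAD=main@C [dev=B exp=B fix=B main=C]
After op 6 (checkout): HEAD=fix@B [dev=B exp=B fix=B main=C]
After op 7 (checkout): HEAD=exp@B [dev=B exp=B fix=B main=C]
After op 8 (commit): HEAD=exp@D [dev=B exp=D fix=B main=C]
After op 9 (commit): HEAD=exp@E [dev=B exp=E fix=B main=C]
After op 10 (commit): HEAD=exp@F [dev=B exp=F fix=B main=C]

Answer: A B D E F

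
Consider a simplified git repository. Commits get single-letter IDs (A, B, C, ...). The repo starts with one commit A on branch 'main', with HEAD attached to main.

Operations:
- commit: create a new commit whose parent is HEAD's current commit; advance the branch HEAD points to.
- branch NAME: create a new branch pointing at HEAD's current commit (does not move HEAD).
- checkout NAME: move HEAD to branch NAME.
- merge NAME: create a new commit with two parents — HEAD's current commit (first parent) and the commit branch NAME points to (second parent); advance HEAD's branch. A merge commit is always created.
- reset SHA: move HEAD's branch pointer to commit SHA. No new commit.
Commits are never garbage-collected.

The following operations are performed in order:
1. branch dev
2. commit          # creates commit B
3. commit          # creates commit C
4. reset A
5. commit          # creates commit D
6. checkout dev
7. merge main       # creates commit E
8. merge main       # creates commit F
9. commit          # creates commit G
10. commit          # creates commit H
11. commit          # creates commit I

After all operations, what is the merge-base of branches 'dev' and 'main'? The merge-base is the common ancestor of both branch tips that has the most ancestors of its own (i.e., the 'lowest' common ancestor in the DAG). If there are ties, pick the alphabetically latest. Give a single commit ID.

Answer: D

Derivation:
After op 1 (branch): HEAD=main@A [dev=A main=A]
After op 2 (commit): HEAD=main@B [dev=A main=B]
After op 3 (commit): HEAD=main@C [dev=A main=C]
After op 4 (reset): HEAD=main@A [dev=A main=A]
After op 5 (commit): HEAD=main@D [dev=A main=D]
After op 6 (checkout): HEAD=dev@A [dev=A main=D]
After op 7 (merge): HEAD=dev@E [dev=E main=D]
After op 8 (merge): HEAD=dev@F [dev=F main=D]
After op 9 (commit): HEAD=dev@G [dev=G main=D]
After op 10 (commit): HEAD=dev@H [dev=H main=D]
After op 11 (commit): HEAD=dev@I [dev=I main=D]
ancestors(dev=I): ['A', 'D', 'E', 'F', 'G', 'H', 'I']
ancestors(main=D): ['A', 'D']
common: ['A', 'D']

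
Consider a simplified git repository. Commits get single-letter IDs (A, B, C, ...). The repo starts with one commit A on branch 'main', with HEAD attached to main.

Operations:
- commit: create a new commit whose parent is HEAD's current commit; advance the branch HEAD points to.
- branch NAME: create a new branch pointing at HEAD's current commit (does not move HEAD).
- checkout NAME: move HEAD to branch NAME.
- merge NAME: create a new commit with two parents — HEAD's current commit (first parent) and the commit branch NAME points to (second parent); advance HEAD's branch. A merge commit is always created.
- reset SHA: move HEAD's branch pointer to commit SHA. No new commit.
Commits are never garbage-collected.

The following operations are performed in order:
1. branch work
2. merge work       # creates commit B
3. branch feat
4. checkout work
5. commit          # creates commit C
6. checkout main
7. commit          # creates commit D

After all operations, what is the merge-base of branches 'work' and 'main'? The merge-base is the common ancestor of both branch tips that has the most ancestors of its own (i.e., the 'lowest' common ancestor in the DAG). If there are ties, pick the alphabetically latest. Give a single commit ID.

Answer: A

Derivation:
After op 1 (branch): HEAD=main@A [main=A work=A]
After op 2 (merge): HEAD=main@B [main=B work=A]
After op 3 (branch): HEAD=main@B [feat=B main=B work=A]
After op 4 (checkout): HEAD=work@A [feat=B main=B work=A]
After op 5 (commit): HEAD=work@C [feat=B main=B work=C]
After op 6 (checkout): HEAD=main@B [feat=B main=B work=C]
After op 7 (commit): HEAD=main@D [feat=B main=D work=C]
ancestors(work=C): ['A', 'C']
ancestors(main=D): ['A', 'B', 'D']
common: ['A']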